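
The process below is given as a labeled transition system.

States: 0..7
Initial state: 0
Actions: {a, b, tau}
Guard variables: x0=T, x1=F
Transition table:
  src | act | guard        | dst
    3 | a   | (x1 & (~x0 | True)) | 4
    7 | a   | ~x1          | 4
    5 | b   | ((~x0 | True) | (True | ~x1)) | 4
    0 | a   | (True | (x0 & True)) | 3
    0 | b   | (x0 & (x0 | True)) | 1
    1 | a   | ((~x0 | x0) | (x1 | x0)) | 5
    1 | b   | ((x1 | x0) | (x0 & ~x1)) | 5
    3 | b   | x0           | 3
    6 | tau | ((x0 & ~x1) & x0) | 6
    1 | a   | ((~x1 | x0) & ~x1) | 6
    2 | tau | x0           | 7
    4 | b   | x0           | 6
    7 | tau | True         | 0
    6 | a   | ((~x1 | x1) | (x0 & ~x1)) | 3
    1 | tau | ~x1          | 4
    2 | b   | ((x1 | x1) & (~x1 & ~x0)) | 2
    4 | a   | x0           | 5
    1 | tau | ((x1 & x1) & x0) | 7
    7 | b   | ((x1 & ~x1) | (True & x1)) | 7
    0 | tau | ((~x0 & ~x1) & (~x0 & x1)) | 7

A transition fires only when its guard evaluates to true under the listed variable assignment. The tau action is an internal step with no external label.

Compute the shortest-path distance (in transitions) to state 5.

Answer: 2

Analysis:
Breadth-first toward 5:
  Layer 0: {0}
  Layer 1: {1,3}
  Layer 2: {4,5,6}
first hit 5 at d=2 via b·a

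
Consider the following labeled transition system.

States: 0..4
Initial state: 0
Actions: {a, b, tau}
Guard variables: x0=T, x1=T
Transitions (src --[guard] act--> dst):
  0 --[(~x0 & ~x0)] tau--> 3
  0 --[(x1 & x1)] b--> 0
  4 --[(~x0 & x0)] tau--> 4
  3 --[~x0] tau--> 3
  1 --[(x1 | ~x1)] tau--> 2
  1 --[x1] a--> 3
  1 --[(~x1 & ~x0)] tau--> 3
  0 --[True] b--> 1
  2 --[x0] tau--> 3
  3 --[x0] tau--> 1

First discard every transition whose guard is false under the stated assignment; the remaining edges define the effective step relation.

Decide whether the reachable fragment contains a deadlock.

Answer: DEADLOCK-FREE

Analysis:
Reachable = {0,1,2,3}
  0: b→0  b→1  [2 out]
  1: a→3  tau→2  [2 out]
  2: tau→3  [1 out]
  3: tau→1  [1 out]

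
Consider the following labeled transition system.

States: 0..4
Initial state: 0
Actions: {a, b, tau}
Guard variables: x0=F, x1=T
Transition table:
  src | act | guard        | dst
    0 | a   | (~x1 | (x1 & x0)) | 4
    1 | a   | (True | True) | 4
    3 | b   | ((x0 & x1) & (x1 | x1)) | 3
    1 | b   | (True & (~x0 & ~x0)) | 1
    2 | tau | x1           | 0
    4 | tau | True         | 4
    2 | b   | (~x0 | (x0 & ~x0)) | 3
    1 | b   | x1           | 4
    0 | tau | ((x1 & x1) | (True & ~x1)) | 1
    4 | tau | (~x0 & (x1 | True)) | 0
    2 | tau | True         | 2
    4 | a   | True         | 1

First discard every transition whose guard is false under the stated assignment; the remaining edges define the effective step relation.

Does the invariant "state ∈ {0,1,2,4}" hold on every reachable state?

Allowed set {0,1,2,4}
Reachable = {0,1,4}
  0: safe
  1: safe
  4: safe

Answer: INVARIANT HOLDS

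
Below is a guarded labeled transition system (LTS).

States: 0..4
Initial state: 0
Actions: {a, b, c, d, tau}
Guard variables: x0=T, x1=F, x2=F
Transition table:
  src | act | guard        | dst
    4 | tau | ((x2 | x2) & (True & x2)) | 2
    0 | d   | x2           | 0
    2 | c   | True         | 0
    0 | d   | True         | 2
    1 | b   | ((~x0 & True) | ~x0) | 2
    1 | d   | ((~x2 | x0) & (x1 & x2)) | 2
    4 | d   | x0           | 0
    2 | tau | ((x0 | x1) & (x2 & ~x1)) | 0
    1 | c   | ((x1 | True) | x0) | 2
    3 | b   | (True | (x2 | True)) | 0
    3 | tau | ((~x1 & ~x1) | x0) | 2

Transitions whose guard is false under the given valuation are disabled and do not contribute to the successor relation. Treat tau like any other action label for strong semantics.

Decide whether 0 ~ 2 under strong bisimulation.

Bisimulation quotient by refinement:
  π0 = {{0,1,2,3,4}}
  π1 = {{0,4},{1,2},{3}}
  π2 = {{0},{1},{2},{3},{4}}
Fixed point at round 3; 5 class(es).
[0]={0}  [2]={2}

Answer: NOT BISIMILAR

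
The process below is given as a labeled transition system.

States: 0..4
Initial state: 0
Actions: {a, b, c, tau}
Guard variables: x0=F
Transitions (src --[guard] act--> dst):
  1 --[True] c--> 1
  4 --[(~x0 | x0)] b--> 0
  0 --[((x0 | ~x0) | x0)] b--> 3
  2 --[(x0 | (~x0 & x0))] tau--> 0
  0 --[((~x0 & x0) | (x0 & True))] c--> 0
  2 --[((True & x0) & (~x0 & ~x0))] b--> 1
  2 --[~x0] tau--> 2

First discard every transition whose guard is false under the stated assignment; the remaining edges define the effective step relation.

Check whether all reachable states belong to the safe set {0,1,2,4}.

Safe = {0,1,2,4}
Reachable = {0,3}
  0: ✓
  3: VIOLATES
witness against invariant: b → 3

Answer: INVARIANT VIOLATED at state 3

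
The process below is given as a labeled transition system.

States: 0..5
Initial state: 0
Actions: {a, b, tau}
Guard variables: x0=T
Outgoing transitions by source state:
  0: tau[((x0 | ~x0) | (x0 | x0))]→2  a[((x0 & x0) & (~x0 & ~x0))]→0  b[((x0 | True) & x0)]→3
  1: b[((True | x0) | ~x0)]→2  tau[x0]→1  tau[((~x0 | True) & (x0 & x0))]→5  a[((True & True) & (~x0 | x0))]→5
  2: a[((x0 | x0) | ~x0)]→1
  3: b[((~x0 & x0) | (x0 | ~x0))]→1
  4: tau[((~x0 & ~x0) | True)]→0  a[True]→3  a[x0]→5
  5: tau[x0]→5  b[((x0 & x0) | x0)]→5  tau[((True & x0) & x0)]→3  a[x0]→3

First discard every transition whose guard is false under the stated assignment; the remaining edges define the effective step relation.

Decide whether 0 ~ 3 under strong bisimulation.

Answer: NOT BISIMILAR

Analysis:
Refine partition for ~:
  round 0: {{0,1,2,3,4,5}}
  round 1: {{0},{1,5},{2},{3},{4}}
  round 2: {{0},{1},{2},{3},{4},{5}}
6 equivalence class(es) (converged in 3)
0∈{0}, 3∈{3}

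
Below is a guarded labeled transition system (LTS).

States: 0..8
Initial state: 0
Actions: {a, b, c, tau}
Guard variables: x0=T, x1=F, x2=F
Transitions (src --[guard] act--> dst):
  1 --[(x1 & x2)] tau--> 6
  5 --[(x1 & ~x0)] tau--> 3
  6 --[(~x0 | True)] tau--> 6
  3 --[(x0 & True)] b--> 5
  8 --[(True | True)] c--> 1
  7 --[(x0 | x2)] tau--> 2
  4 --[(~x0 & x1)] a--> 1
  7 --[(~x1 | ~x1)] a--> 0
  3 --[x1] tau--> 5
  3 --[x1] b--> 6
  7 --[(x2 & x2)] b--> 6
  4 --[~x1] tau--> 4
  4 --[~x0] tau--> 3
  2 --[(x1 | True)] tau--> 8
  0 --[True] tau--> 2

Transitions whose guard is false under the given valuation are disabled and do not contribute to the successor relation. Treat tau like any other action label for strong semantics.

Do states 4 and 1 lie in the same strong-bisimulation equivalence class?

Answer: NOT BISIMILAR

Trace:
Bisimulation quotient by refinement:
  π0 = {{0,1,2,3,4,5,6,7,8}}
  π1 = {{0,2,4,6},{1,5},{3},{7},{8}}
  π2 = {{0,4,6},{1,5},{2},{3},{7},{8}}
  π3 = {{0},{1,5},{2},{3},{4,6},{7},{8}}
Fixed point at round 4; 7 class(es).
4∈{4,6}, 1∈{1,5}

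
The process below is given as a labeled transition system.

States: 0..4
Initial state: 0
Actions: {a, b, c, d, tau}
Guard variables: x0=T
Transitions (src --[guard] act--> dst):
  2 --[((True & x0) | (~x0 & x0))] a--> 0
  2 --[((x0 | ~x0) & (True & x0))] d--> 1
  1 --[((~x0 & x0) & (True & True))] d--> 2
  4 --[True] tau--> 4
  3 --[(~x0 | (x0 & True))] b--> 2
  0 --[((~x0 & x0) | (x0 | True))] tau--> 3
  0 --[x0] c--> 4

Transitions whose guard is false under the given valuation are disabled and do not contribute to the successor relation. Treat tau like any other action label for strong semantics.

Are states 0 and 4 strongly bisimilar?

Answer: NOT BISIMILAR

Working:
Bisimulation quotient by refinement:
  π0 = {{0,1,2,3,4}}
  π1 = {{0},{1},{2},{3},{4}}
Fixed point at round 2; 5 class(es).
[0]={0}  [4]={4}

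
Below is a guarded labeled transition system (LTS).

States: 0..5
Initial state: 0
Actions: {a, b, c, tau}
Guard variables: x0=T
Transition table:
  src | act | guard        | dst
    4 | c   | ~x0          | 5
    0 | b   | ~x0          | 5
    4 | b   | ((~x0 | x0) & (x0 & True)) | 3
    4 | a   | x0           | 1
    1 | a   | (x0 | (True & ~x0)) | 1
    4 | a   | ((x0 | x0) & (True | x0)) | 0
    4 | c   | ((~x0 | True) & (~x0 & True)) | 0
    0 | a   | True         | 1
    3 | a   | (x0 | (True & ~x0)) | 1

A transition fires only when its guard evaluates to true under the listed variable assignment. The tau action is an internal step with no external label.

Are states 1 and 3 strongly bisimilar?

Answer: BISIMILAR

Trace:
Bisimulation quotient by refinement:
  round 0: {{0,1,2,3,4,5}}
  round 1: {{0,1,3},{2,5},{4}}
Fixed point at round 2; 3 class(es).
[1]={0,1,3}  [3]={0,1,3}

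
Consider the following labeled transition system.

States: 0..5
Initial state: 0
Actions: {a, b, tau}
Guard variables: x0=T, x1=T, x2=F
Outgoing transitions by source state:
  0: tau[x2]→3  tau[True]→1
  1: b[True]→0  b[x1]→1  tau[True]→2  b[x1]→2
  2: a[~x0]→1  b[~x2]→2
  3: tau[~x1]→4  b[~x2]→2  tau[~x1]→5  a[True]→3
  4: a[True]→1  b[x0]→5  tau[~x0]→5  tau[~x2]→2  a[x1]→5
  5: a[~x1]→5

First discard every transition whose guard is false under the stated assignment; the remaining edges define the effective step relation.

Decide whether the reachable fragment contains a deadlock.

Reachable = {0,1,2}
  0: tau→1  [deg 1]
  1: b→0  b→1  b→2  tau→2  [deg 4]
  2: b→2  [deg 1]

Answer: DEADLOCK-FREE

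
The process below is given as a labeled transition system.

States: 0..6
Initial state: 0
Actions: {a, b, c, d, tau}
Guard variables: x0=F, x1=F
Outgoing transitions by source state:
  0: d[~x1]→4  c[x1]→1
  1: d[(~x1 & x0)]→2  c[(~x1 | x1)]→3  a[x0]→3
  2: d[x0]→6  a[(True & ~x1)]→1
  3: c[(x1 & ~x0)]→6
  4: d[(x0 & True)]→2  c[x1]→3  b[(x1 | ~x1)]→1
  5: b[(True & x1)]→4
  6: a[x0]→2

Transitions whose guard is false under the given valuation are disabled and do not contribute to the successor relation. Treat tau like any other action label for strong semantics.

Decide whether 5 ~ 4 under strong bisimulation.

Answer: NOT BISIMILAR

Working:
Compute ~ classes (split until stable):
  π0 = {{0,1,2,3,4,5,6}}
  π1 = {{0},{1},{2},{3,5,6},{4}}
Fixed point at round 2; 5 class(es).
[5]={3,5,6}  [4]={4}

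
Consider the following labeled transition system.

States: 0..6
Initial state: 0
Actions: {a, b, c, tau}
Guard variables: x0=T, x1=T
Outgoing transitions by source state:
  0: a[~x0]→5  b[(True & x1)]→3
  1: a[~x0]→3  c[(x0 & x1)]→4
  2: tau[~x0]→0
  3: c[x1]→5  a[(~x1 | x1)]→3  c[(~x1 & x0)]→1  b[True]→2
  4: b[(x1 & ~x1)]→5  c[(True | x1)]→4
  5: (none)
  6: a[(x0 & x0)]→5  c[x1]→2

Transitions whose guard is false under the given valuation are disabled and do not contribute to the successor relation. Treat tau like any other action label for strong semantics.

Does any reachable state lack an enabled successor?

Answer: DEADLOCK at state 2

Working:
Reachable = {0,2,3,5}
  0: b→3  [deg 1]
  2: ∅  [no exit]
  3: a→3  b→2  c→5  [deg 3]
  5: ∅  [no exit]
witness 2: b·b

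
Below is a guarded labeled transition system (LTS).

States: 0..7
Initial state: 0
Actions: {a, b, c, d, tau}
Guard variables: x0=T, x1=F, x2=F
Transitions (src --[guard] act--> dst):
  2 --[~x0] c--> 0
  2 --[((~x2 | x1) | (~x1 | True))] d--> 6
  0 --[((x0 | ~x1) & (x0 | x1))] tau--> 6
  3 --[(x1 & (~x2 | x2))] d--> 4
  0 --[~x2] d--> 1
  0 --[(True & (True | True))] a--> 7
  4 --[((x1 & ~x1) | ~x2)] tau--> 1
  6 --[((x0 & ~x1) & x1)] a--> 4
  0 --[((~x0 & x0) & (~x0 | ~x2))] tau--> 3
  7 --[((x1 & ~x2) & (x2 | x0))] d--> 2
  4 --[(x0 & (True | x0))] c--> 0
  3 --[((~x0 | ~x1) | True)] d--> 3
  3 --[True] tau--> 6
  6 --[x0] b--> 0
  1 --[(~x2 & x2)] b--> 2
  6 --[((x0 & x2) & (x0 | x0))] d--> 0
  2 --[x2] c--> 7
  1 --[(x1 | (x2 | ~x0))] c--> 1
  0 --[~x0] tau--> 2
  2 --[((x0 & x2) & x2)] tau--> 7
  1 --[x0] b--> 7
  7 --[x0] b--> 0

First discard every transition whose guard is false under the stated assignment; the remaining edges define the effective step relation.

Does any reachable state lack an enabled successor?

Reachable = {0,1,6,7}
  0: a→7  d→1  tau→6  [deg 3]
  1: b→7  [deg 1]
  6: b→0  [deg 1]
  7: b→0  [deg 1]

Answer: DEADLOCK-FREE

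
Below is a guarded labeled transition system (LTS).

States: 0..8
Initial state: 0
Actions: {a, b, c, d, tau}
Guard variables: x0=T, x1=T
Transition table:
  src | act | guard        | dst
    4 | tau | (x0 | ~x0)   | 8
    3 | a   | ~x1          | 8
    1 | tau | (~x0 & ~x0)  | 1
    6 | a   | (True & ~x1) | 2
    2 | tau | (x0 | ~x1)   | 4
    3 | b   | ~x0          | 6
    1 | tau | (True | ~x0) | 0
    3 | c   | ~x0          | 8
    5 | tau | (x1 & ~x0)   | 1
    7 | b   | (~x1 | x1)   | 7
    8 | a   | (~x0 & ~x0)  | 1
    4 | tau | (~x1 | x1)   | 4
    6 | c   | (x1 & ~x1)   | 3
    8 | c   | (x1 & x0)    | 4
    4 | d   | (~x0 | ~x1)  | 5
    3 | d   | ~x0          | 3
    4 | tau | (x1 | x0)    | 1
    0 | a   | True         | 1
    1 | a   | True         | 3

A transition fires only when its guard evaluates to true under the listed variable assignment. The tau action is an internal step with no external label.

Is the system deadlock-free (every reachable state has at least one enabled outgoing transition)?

Answer: DEADLOCK at state 3

Trace:
Reach set: {0,1,3}
  0: a→1  [1 out]
  1: a→3  tau→0  [2 out]
  3: ∅  [no exit]
witness 3: a·a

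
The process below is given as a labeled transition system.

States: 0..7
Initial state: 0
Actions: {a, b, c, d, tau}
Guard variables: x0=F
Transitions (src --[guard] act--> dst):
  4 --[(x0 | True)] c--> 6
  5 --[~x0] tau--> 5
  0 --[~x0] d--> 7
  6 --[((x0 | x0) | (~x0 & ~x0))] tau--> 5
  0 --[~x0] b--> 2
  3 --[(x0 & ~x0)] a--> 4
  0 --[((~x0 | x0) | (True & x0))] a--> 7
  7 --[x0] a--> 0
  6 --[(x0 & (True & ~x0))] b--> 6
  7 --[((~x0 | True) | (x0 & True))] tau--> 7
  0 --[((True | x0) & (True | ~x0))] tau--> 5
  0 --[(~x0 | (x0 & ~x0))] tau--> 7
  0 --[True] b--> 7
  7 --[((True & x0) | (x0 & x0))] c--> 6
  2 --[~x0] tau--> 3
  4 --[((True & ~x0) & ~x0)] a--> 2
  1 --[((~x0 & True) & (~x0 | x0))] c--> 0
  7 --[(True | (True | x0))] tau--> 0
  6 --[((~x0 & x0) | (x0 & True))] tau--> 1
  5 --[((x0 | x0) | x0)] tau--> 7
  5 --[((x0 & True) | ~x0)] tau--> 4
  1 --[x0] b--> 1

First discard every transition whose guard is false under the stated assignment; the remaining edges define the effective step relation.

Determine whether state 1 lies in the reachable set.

After dropping false guards: 15 live edges.
L0 = {0}
L1 = {2,5,7}  now seen {0,2,5,7}
L2 = {3,4}  now seen {0,2,3,4,5,7}
L3 = {6}  now seen {0,2,3,4,5,6,7}
Reachable = {0,2,3,4,5,6,7}

Answer: UNREACHABLE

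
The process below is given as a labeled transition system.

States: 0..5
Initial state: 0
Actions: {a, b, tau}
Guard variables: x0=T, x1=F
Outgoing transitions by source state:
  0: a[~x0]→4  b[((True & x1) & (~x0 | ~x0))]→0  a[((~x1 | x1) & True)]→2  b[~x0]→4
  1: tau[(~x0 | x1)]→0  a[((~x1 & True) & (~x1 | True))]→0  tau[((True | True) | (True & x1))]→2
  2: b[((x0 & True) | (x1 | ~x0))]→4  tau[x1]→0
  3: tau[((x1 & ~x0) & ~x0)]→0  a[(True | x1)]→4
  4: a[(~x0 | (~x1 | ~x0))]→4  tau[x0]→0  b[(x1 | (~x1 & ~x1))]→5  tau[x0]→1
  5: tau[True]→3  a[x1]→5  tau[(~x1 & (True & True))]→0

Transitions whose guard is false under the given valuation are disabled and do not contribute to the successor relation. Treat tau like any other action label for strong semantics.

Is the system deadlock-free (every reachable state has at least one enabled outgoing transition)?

Answer: DEADLOCK-FREE

Trace:
R = {0,1,2,3,4,5}
  0: a→2  [1 exit(s)]
  1: a→0  tau→2  [2 exit(s)]
  2: b→4  [1 exit(s)]
  3: a→4  [1 exit(s)]
  4: a→4  b→5  tau→0  tau→1  [4 exit(s)]
  5: tau→0  tau→3  [2 exit(s)]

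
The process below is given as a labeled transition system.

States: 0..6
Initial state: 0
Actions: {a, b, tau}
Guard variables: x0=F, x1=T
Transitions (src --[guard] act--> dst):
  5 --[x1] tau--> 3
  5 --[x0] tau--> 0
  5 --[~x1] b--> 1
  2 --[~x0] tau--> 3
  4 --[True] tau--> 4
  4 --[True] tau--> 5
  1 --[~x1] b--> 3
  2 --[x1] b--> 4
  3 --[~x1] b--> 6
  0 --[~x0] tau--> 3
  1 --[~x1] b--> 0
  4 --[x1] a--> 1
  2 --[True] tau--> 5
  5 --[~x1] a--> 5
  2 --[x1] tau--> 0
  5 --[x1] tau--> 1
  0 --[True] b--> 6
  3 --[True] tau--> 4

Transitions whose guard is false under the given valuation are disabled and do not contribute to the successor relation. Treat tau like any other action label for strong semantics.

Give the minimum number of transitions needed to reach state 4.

Answer: 2

Working:
Breadth-first toward 4:
  L0 = {0}
  L1 = {3,6}
  L2 = {4}
depth(4)=2, e.g. tau·tau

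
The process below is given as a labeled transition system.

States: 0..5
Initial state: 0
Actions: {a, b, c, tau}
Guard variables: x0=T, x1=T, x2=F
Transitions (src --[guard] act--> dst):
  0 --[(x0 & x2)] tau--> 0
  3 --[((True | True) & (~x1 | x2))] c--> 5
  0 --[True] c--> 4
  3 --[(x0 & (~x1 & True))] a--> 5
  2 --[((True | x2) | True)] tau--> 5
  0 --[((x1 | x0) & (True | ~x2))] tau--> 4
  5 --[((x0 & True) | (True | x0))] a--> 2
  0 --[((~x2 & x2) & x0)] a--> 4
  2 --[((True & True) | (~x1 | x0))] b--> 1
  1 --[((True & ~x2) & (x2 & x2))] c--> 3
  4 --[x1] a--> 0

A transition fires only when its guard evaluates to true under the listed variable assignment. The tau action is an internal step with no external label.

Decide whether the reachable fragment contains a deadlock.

R = {0,4}
  0: c→4  tau→4  [2 exit(s)]
  4: a→0  [1 exit(s)]

Answer: DEADLOCK-FREE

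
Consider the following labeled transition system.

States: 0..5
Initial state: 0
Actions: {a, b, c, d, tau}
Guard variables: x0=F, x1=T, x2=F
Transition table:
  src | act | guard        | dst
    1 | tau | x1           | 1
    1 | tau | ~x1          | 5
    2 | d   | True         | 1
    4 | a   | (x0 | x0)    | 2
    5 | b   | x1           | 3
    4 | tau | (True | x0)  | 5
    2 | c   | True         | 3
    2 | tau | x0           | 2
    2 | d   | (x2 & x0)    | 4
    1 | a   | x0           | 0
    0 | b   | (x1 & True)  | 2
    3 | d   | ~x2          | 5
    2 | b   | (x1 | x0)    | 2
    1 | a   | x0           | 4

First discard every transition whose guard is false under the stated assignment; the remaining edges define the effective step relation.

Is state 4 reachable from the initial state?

Answer: UNREACHABLE

Working:
Guard filter leaves 8 enabled edge(s).
depth 0: {0}
depth 1: {2}  total {0,2}
depth 2: {1,3}  total {0,1,2,3}
depth 3: {5}  total {0,1,2,3,5}
R = {0,1,2,3,5}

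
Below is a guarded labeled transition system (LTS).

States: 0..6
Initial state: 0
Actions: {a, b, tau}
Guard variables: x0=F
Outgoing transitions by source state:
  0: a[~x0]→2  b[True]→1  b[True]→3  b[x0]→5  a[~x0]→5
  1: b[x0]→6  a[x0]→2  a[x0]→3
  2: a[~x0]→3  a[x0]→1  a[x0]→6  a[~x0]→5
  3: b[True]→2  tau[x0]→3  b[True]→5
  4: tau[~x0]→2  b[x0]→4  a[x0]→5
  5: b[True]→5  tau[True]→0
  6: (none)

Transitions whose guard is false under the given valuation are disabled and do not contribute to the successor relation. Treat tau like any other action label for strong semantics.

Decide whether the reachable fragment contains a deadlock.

R = {0,1,2,3,5}
  0: a→2  a→5  b→1  b→3  [4 out]
  1: ∅  [deadlock]
  2: a→3  a→5  [2 out]
  3: b→2  b→5  [2 out]
  5: b→5  tau→0  [2 out]
Path to 1: b

Answer: DEADLOCK at state 1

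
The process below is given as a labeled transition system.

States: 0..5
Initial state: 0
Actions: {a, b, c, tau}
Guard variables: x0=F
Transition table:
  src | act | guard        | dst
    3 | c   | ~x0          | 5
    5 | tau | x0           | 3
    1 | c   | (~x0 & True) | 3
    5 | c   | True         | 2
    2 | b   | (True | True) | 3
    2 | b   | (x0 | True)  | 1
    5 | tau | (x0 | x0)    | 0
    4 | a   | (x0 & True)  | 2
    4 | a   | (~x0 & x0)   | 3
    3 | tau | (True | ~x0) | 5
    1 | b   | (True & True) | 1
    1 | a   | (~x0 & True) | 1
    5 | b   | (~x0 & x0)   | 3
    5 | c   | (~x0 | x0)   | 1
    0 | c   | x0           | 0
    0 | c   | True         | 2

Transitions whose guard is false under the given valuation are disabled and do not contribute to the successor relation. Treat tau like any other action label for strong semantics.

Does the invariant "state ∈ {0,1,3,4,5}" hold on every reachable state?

Allowed set {0,1,3,4,5}
R = {0,1,2,3,5}
  0: ✓
  1: ✓
  2: ✗ unsafe
  3: ✓
  5: ✓
witness against invariant: c → 2

Answer: INVARIANT VIOLATED at state 2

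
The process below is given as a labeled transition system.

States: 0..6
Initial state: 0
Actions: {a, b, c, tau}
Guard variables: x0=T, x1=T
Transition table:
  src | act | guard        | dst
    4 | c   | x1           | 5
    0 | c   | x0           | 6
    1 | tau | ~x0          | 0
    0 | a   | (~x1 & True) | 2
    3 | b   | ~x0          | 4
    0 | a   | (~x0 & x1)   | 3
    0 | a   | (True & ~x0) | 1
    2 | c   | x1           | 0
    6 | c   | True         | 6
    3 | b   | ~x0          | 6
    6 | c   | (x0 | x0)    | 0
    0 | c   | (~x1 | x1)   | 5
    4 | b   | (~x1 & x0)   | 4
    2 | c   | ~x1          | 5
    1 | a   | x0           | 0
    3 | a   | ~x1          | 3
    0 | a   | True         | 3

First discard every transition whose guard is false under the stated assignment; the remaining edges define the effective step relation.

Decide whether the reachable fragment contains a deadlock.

Reach set: {0,3,5,6}
  0: a→3  c→5  c→6  [3 out]
  3: ∅  [deadlock]
  5: ∅  [deadlock]
  6: c→0  c→6  [2 out]
Path to 3: a

Answer: DEADLOCK at state 3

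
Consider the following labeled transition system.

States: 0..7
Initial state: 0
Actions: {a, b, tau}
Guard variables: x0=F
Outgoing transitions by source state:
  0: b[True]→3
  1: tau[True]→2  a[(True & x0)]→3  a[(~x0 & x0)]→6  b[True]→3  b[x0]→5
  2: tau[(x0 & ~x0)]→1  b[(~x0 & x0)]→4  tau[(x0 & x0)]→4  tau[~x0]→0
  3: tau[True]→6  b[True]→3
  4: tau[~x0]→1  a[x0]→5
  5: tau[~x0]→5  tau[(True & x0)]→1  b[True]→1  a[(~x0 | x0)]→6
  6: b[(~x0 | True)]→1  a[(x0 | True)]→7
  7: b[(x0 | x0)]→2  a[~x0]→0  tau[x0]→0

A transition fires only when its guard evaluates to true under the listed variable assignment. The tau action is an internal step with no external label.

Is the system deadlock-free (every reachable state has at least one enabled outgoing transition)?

R = {0,1,2,3,6,7}
  0: b→3  [deg 1]
  1: b→3  tau→2  [deg 2]
  2: tau→0  [deg 1]
  3: b→3  tau→6  [deg 2]
  6: a→7  b→1  [deg 2]
  7: a→0  [deg 1]

Answer: DEADLOCK-FREE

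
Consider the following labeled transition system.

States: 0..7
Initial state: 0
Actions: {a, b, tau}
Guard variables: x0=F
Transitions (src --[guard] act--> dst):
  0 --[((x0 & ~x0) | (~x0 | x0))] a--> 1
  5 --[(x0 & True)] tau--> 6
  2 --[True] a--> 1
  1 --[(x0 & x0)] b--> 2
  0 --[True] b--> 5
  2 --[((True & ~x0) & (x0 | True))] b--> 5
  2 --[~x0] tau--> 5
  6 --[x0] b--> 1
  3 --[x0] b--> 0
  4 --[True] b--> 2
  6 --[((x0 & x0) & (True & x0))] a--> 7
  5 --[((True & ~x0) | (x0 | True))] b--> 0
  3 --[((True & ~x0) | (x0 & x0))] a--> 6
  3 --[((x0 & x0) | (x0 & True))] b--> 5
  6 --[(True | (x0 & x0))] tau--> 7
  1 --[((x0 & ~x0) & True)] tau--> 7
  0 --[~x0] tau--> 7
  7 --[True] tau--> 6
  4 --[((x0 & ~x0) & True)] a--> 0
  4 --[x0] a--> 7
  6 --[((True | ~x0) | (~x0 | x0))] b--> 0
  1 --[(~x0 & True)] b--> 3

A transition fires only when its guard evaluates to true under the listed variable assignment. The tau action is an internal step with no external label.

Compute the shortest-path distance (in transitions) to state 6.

Answer: 2

Trace:
BFS to 6:
  Layer 0: {0}
  Layer 1: {1,5,7}
  Layer 2: {3,6}
first hit 6 at d=2 via tau·tau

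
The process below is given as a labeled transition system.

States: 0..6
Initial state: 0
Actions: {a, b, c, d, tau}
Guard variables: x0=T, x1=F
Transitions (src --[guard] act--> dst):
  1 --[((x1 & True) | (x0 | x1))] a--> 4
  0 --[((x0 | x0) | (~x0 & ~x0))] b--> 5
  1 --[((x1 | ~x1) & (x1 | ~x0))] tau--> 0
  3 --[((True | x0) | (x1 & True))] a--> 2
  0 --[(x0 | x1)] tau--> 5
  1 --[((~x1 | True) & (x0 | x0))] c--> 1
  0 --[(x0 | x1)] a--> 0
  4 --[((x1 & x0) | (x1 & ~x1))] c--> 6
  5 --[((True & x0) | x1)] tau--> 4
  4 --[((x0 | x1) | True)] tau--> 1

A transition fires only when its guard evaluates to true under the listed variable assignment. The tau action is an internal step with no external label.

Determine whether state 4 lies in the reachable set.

Answer: REACHABLE

Working:
Guard filter leaves 8 enabled edge(s).
L0 = {0}
L1 = {5}  now seen {0,5}
L2 = {4}  now seen {0,4,5}
L3 = {1}  now seen {0,1,4,5}
R = {0,1,4,5}
witness 4: b·tau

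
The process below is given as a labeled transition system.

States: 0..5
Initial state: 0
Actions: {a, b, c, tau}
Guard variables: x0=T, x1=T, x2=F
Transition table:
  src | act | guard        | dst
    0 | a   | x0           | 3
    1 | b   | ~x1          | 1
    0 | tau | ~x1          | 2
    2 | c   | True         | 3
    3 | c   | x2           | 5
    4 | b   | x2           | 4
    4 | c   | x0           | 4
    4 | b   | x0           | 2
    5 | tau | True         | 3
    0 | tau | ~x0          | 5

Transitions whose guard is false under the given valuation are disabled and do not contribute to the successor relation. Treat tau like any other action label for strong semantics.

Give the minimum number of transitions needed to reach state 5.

Answer: UNREACHABLE

Working:
Layered search for 5:
  depth 0: {0}
  depth 1: {3}
5 never appears.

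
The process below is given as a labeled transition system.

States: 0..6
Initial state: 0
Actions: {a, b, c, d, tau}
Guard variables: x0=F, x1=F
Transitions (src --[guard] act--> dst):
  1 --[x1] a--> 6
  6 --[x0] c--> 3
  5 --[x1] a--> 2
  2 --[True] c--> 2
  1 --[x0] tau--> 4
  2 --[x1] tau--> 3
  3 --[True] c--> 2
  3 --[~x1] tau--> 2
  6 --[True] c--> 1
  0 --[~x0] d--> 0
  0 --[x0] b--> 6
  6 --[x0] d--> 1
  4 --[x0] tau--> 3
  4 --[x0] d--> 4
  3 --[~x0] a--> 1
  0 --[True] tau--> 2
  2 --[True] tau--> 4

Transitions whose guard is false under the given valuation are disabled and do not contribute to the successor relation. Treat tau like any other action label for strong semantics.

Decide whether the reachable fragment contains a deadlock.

Answer: DEADLOCK at state 4

Analysis:
R = {0,2,4}
  0: d→0  tau→2  [deg 2]
  2: c→2  tau→4  [deg 2]
  4: ∅  [STUCK]
trace reaching 4: tau·tau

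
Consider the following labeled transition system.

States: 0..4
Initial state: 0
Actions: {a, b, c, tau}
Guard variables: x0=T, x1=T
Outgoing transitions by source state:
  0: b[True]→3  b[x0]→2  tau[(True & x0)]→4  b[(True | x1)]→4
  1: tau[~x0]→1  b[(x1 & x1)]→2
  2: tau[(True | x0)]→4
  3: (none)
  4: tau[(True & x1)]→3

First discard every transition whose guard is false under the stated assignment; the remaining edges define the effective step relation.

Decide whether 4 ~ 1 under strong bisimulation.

Answer: NOT BISIMILAR

Working:
Compute ~ classes (split until stable):
  round 0: {{0,1,2,3,4}}
  round 1: {{0},{1},{2,4},{3}}
  round 2: {{0},{1},{2},{3},{4}}
stable after 3 split(s): 5 block(s)
[4]={4}  [1]={1}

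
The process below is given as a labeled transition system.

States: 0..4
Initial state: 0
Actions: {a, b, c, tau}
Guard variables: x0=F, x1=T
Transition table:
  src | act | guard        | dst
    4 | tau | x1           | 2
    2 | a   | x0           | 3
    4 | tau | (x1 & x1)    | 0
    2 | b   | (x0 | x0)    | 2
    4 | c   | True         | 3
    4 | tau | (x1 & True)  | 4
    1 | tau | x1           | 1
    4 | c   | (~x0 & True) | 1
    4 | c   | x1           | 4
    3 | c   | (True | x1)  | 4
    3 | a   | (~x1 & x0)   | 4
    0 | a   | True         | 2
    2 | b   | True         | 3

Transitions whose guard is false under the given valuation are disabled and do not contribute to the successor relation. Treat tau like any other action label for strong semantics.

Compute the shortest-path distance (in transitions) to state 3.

Answer: 2

Trace:
Breadth-first toward 3:
  Layer 0: {0}
  Layer 1: {2}
  Layer 2: {3}
3 enters at depth 2; path a·b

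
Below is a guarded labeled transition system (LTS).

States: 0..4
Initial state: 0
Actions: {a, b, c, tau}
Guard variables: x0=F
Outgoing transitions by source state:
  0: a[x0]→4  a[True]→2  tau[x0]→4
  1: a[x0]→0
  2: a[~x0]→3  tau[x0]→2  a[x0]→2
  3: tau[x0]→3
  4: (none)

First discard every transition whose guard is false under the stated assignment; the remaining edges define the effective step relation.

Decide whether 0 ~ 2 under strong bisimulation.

Compute ~ classes (split until stable):
  P[0] = {{0,1,2,3,4}}
  P[1] = {{0,2},{1,3,4}}
  P[2] = {{0},{1,3,4},{2}}
3 equivalence class(es) (converged in 3)
0∈{0}, 2∈{2}

Answer: NOT BISIMILAR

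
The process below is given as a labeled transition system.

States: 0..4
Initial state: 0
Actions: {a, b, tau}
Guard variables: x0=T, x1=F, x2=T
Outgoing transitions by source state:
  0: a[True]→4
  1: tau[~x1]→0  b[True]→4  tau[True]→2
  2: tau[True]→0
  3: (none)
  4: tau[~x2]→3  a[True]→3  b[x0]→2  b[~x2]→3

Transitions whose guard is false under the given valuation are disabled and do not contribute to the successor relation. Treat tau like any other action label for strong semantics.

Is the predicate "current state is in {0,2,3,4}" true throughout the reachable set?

Safe = {0,2,3,4}
R = {0,2,3,4}
  0: ✓
  2: ✓
  3: ✓
  4: ✓

Answer: INVARIANT HOLDS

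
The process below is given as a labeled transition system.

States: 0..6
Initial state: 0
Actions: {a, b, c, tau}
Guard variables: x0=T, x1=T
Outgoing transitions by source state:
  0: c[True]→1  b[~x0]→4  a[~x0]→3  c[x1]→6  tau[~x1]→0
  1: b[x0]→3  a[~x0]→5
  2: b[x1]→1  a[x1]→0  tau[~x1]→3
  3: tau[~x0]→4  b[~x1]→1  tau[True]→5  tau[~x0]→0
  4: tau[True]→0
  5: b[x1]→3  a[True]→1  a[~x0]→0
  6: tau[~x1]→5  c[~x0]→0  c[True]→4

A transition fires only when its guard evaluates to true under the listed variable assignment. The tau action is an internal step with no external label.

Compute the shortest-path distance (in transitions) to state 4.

Answer: 2

Trace:
Breadth-first toward 4:
  depth 0: {0}
  depth 1: {1,6}
  depth 2: {3,4}
4 enters at depth 2; path c·c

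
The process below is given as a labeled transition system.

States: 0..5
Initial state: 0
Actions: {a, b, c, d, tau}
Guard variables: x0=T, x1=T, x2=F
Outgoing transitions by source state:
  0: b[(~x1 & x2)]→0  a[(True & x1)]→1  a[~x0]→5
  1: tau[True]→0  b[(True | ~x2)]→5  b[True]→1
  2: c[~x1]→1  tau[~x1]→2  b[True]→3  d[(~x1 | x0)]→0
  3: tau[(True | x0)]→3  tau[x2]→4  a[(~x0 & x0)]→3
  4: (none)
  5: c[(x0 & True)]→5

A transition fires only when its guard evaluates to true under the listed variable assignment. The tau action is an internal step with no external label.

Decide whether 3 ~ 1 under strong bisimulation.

Compute ~ classes (split until stable):
  round 0: {{0,1,2,3,4,5}}
  round 1: {{0},{1},{2},{3},{4},{5}}
Fixed point at round 2; 6 class(es).
class of 3: {3}; class of 1: {1}

Answer: NOT BISIMILAR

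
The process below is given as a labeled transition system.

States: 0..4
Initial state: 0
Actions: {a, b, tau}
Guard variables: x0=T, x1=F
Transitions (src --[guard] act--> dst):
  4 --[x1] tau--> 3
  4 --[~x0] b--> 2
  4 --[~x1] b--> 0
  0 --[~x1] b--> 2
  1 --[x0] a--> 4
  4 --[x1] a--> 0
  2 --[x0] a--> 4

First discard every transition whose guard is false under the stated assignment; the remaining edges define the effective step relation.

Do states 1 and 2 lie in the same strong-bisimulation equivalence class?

Bisimulation quotient by refinement:
  π0 = {{0,1,2,3,4}}
  π1 = {{0,4},{1,2},{3}}
  π2 = {{0},{1,2},{3},{4}}
4 equivalence class(es) (converged in 3)
class of 1: {1,2}; class of 2: {1,2}

Answer: BISIMILAR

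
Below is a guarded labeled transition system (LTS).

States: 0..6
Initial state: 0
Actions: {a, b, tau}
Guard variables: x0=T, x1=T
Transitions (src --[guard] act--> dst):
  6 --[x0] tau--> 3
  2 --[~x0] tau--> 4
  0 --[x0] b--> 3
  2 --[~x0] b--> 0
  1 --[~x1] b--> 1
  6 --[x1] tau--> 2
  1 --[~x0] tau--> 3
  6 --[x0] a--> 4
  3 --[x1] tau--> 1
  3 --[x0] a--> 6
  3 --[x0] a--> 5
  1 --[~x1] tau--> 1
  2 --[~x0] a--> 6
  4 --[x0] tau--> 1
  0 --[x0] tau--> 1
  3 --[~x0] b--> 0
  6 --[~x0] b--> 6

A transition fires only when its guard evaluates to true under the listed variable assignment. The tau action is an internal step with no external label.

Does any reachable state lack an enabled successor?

Answer: DEADLOCK at state 1

Working:
Reach set: {0,1,2,3,4,5,6}
  0: b→3  tau→1  [2 out]
  1: ∅  [deadlock]
  2: ∅  [deadlock]
  3: a→5  a→6  tau→1  [3 out]
  4: tau→1  [1 out]
  5: ∅  [deadlock]
  6: a→4  tau→2  tau→3  [3 out]
Path to 1: tau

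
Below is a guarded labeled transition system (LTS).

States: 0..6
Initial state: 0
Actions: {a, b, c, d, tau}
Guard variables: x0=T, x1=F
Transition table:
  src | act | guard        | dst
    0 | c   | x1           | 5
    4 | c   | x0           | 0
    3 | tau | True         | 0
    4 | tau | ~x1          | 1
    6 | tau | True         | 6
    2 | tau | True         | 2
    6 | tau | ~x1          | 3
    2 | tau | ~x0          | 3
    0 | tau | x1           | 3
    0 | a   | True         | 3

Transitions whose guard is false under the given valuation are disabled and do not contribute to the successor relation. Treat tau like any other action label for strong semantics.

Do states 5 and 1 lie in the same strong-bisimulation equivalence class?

Answer: BISIMILAR

Trace:
Bisimulation quotient by refinement:
  round 0: {{0,1,2,3,4,5,6}}
  round 1: {{0},{1,5},{2,3,6},{4}}
  round 2: {{0},{1,5},{2,6},{3},{4}}
  round 3: {{0},{1,5},{2},{3},{4},{6}}
6 equivalence class(es) (converged in 4)
class of 5: {1,5}; class of 1: {1,5}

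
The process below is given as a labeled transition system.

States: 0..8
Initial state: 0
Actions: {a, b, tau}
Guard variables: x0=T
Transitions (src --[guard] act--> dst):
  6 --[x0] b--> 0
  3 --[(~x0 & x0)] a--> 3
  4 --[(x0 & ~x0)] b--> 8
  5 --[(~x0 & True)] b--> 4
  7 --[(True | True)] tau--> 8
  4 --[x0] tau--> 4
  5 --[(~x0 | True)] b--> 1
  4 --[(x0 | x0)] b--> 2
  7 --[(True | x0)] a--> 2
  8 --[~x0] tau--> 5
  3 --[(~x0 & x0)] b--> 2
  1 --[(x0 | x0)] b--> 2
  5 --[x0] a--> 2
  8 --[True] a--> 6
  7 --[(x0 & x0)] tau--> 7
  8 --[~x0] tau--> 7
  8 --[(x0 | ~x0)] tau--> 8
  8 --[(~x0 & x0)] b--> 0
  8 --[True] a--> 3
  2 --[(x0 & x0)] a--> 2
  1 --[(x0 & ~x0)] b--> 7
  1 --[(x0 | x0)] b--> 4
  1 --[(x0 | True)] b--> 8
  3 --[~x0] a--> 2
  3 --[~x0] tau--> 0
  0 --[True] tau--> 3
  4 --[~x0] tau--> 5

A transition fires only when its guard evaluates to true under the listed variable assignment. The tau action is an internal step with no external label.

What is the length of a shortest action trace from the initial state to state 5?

Answer: UNREACHABLE

Trace:
Layered search for 5:
  L0 = {0}
  L1 = {3}
5 never appears.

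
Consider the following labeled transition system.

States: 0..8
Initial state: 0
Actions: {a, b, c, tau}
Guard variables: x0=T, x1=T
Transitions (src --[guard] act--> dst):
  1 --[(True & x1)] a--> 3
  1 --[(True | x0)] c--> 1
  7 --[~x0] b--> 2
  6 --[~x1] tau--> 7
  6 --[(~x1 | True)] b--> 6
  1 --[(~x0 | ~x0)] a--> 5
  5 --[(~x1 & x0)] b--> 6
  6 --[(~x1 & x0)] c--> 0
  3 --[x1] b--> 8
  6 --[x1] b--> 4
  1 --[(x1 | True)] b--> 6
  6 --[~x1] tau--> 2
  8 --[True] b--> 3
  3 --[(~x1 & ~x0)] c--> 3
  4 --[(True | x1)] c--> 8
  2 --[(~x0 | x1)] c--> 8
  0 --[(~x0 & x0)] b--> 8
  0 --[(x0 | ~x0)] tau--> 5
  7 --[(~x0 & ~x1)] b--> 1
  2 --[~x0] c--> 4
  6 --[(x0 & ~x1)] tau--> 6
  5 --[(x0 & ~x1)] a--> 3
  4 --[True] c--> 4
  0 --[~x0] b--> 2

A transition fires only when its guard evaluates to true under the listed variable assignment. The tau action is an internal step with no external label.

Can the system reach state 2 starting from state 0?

Guard filter leaves 11 enabled edge(s).
Layer 0: {0}
Layer 1: {5}  cumulative {0,5}
Reachable = {0,5}

Answer: UNREACHABLE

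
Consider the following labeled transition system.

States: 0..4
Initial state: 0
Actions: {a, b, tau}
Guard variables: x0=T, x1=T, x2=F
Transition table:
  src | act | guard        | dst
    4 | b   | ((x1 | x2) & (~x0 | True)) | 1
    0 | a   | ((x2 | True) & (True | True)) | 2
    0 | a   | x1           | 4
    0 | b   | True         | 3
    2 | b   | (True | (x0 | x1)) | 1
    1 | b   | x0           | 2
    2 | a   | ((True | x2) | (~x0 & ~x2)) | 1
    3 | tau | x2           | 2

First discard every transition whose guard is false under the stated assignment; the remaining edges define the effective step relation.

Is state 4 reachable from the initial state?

Answer: REACHABLE

Trace:
Guard filter leaves 7 enabled edge(s).
L0 = {0}
L1 = {2,3,4}  total {0,2,3,4}
L2 = {1}  total {0,1,2,3,4}
R = {0,1,2,3,4}
witness 4: a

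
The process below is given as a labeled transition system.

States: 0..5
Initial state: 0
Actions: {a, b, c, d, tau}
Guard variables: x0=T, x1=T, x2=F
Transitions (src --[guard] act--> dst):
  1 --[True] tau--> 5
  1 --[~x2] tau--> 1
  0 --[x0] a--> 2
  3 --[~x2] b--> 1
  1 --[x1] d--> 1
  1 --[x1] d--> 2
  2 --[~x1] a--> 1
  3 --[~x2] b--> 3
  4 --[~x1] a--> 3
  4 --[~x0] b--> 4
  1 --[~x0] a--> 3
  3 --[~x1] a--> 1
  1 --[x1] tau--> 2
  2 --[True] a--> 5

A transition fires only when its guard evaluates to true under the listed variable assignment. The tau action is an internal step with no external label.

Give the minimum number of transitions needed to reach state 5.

Layered search for 5:
  L0 = {0}
  L1 = {2}
  L2 = {5}
first hit 5 at d=2 via a·a

Answer: 2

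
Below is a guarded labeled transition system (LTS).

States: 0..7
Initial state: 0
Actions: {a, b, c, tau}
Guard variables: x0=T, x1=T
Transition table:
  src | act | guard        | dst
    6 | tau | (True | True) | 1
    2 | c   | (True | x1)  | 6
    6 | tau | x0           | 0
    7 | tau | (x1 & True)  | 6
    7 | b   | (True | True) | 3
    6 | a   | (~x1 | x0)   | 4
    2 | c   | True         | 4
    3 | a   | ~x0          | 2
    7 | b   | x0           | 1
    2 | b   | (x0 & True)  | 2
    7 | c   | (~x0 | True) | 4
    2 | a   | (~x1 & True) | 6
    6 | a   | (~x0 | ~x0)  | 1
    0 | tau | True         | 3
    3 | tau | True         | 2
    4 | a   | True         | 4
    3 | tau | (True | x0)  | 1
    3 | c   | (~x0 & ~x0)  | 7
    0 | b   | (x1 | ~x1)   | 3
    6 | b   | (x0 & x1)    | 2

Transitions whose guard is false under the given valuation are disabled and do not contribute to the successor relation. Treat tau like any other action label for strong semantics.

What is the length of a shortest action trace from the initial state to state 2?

Answer: 2

Trace:
Breadth-first toward 2:
  L0 = {0}
  L1 = {3}
  L2 = {1,2}
2 enters at depth 2; path b·tau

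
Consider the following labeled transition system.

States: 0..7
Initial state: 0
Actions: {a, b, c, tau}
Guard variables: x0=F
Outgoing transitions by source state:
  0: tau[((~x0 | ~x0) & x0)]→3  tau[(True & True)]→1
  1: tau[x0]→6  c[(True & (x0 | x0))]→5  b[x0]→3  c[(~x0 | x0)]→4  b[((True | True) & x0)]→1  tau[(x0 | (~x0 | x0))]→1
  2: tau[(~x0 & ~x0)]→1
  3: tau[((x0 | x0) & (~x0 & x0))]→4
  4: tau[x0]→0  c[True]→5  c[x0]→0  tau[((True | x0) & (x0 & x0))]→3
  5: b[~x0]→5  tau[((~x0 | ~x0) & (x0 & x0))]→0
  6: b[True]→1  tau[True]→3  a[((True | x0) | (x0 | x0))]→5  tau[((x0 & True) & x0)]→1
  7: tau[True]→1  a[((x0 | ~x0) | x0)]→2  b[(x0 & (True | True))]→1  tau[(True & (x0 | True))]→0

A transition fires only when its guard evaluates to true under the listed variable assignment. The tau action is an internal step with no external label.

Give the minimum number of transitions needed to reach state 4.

Layered search for 4:
  depth 0: {0}
  depth 1: {1}
  depth 2: {4}
4 enters at depth 2; path tau·c

Answer: 2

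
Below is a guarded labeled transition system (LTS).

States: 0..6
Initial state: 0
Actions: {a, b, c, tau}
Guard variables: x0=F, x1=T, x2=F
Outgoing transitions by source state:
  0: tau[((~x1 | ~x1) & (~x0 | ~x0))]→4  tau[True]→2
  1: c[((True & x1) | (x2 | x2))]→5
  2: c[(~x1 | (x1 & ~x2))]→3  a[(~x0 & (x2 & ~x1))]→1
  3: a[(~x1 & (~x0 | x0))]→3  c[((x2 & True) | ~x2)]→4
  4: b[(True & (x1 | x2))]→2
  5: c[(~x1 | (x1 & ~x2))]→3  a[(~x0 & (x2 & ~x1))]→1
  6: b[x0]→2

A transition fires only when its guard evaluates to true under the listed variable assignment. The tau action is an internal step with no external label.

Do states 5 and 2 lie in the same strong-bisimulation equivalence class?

Answer: BISIMILAR

Trace:
Refine partition for ~:
  round 0: {{0,1,2,3,4,5,6}}
  round 1: {{0},{1,2,3,5},{4},{6}}
  round 2: {{0},{1,2,5},{3},{4},{6}}
  round 3: {{0},{1},{2,5},{3},{4},{6}}
6 equivalence class(es) (converged in 4)
class of 5: {2,5}; class of 2: {2,5}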